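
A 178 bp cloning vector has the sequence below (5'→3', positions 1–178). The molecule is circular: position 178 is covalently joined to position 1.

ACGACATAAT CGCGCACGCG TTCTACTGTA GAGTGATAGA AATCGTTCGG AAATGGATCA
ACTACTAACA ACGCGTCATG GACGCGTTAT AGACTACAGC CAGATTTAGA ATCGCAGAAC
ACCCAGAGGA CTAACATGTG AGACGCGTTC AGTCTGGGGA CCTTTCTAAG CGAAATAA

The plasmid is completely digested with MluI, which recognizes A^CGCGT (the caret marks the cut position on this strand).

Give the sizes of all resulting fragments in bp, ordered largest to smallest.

MluI sites (ACGCGT) start at positions 16, 71, 82, 143.
MluI cuts after the first base of each site, so after positions 16, 71, 82, 143.
Circular molecule, 4 cuts → 4 fragments:
  17–71 → 55 bp
  72–82 → 11 bp
  83–143 → 61 bp
  144–178 then 1–16 → 35 + 16 = 51 bp
Sorted largest to smallest: 61, 55, 51, 11 bp.

61, 55, 51, 11 bp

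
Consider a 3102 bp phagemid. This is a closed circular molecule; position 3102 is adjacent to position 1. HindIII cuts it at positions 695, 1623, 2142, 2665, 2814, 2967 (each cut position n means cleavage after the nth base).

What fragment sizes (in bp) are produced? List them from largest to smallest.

Circular molecule, 6 cuts → 6 fragments:
  1623 − 695 = 928 bp
  2142 − 1623 = 519 bp
  2665 − 2142 = 523 bp
  2814 − 2665 = 149 bp
  2967 − 2814 = 153 bp
  wrap: 3102 − 2967 + 695 = 830 bp
Sorted largest to smallest: 928, 830, 523, 519, 153, 149 bp.

928, 830, 523, 519, 153, 149 bp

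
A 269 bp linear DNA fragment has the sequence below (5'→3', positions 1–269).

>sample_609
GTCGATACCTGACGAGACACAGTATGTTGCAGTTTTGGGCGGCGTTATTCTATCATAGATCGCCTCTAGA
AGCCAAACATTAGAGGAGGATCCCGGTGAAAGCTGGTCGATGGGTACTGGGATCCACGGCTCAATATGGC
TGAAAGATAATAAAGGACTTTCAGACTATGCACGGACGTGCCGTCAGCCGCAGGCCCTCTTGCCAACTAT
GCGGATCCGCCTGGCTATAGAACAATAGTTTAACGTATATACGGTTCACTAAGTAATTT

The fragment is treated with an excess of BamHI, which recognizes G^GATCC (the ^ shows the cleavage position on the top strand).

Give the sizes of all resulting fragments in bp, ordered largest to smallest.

93, 88, 56, 32 bp

BamHI sites (GGATCC) start at positions 88, 120, 213.
BamHI cuts after the first base of each site, so after positions 88, 120, 213.
Linear molecule, 3 cuts → 4 fragments:
  1–88 → 88 bp
  89–120 → 32 bp
  121–213 → 93 bp
  214–269 → 56 bp
Sorted largest to smallest: 93, 88, 56, 32 bp.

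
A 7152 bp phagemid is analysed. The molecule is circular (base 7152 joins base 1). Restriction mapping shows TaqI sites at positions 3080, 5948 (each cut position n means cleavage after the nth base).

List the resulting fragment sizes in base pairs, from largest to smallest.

4284, 2868 bp

Circular molecule, 2 cuts → 2 fragments:
  5948 − 3080 = 2868 bp
  wrap: 7152 − 5948 + 3080 = 4284 bp
Sorted largest to smallest: 4284, 2868 bp.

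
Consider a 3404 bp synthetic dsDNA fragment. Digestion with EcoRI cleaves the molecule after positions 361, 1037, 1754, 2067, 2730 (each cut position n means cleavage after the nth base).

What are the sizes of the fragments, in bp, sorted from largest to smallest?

Linear molecule, 5 cuts → 6 fragments:
  361 − 0 = 361 bp
  1037 − 361 = 676 bp
  1754 − 1037 = 717 bp
  2067 − 1754 = 313 bp
  2730 − 2067 = 663 bp
  3404 − 2730 = 674 bp
Sorted largest to smallest: 717, 676, 674, 663, 361, 313 bp.

717, 676, 674, 663, 361, 313 bp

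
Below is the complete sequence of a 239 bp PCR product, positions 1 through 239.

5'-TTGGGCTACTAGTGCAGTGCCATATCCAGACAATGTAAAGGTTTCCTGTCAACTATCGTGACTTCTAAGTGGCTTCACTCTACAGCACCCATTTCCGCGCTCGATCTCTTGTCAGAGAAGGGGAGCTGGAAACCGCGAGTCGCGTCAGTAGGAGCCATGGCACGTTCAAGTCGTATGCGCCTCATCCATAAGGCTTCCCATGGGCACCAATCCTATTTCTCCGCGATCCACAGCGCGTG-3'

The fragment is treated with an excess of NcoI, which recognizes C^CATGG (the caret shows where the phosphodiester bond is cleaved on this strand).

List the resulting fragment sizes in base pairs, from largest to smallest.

155, 43, 41 bp

NcoI sites (CCATGG) start at positions 155, 198.
NcoI cuts after the first base of each site, so after positions 155, 198.
Linear molecule, 2 cuts → 3 fragments:
  1–155 → 155 bp
  156–198 → 43 bp
  199–239 → 41 bp
Sorted largest to smallest: 155, 43, 41 bp.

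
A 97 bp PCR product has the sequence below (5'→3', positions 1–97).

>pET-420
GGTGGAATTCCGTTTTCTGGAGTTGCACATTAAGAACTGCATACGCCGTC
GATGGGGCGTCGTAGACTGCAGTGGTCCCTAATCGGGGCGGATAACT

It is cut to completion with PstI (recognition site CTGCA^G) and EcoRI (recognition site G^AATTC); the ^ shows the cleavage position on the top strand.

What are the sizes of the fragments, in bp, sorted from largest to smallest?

The PstI site (CTGCAG) starts at position 67.
PstI cuts after base 5 of each site (before the last base), so after position 71.
The EcoRI site (GAATTC) starts at position 5.
EcoRI cuts after the first base of each site, so after position 5.
Combined cut positions: 5, 71.
Linear molecule, 2 cuts → 3 fragments:
  1–5 → 5 bp
  6–71 → 66 bp
  72–97 → 26 bp
Sorted largest to smallest: 66, 26, 5 bp.

66, 26, 5 bp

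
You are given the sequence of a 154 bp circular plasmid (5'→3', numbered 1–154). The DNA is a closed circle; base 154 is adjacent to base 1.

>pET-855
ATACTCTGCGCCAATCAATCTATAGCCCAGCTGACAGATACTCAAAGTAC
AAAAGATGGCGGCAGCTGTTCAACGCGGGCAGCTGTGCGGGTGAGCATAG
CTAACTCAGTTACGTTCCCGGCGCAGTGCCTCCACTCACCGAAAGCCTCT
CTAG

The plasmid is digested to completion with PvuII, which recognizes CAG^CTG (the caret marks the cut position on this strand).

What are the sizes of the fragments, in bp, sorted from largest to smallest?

PvuII sites (CAGCTG) start at positions 28, 63, 80.
PvuII cuts after base 3 of each site, so after positions 30, 65, 82.
Circular molecule, 3 cuts → 3 fragments:
  31–65 → 35 bp
  66–82 → 17 bp
  83–154 then 1–30 → 72 + 30 = 102 bp
Sorted largest to smallest: 102, 35, 17 bp.

102, 35, 17 bp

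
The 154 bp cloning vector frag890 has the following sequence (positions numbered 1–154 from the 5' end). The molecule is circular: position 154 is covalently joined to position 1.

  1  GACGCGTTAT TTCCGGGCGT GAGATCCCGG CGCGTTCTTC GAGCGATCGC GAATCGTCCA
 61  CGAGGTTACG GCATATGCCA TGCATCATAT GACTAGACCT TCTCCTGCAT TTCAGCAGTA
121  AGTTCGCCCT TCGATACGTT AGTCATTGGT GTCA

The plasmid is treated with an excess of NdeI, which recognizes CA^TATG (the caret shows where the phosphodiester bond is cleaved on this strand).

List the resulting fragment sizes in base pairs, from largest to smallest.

140, 14 bp

NdeI sites (CATATG) start at positions 72, 86.
NdeI cuts after base 2 of each site, so after positions 73, 87.
Circular molecule, 2 cuts → 2 fragments:
  74–87 → 14 bp
  88–154 then 1–73 → 67 + 73 = 140 bp
Sorted largest to smallest: 140, 14 bp.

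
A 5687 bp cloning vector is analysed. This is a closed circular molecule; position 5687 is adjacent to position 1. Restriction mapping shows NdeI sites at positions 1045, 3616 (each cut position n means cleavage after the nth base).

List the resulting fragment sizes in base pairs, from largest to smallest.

Circular molecule, 2 cuts → 2 fragments:
  3616 − 1045 = 2571 bp
  wrap: 5687 − 3616 + 1045 = 3116 bp
Sorted largest to smallest: 3116, 2571 bp.

3116, 2571 bp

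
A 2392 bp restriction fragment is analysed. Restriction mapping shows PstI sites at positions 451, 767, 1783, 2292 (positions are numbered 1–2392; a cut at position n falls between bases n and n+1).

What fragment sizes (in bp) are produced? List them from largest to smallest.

Linear molecule, 4 cuts → 5 fragments:
  451 − 0 = 451 bp
  767 − 451 = 316 bp
  1783 − 767 = 1016 bp
  2292 − 1783 = 509 bp
  2392 − 2292 = 100 bp
Sorted largest to smallest: 1016, 509, 451, 316, 100 bp.

1016, 509, 451, 316, 100 bp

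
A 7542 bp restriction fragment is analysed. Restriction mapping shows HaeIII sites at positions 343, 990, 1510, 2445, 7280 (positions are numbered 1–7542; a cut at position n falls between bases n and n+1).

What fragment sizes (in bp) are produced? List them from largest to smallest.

4835, 935, 647, 520, 343, 262 bp

Linear molecule, 5 cuts → 6 fragments:
  343 − 0 = 343 bp
  990 − 343 = 647 bp
  1510 − 990 = 520 bp
  2445 − 1510 = 935 bp
  7280 − 2445 = 4835 bp
  7542 − 7280 = 262 bp
Sorted largest to smallest: 4835, 935, 647, 520, 343, 262 bp.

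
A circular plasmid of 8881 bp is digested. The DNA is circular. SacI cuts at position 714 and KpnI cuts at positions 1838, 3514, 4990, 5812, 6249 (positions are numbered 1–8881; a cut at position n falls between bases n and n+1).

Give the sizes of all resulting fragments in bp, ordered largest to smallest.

Combined cut positions (sorted): 714, 1838, 3514, 4990, 5812, 6249.
Circular molecule, 6 cuts → 6 fragments:
  1838 − 714 = 1124 bp
  3514 − 1838 = 1676 bp
  4990 − 3514 = 1476 bp
  5812 − 4990 = 822 bp
  6249 − 5812 = 437 bp
  wrap: 8881 − 6249 + 714 = 3346 bp
Sorted largest to smallest: 3346, 1676, 1476, 1124, 822, 437 bp.

3346, 1676, 1476, 1124, 822, 437 bp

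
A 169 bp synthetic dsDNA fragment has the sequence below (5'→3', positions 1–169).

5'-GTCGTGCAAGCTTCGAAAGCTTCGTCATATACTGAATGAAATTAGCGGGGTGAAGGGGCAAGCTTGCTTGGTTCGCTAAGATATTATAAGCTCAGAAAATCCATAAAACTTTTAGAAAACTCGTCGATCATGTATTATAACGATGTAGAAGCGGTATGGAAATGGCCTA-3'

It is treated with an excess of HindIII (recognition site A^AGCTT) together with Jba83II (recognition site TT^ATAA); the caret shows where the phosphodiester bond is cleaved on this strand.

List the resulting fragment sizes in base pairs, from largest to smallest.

HindIII sites (AAGCTT) start at positions 8, 17, 60.
HindIII cuts after the first base of each site, so after positions 8, 17, 60.
Jba83II sites (TTATAA) start at positions 84, 135.
Jba83II cuts after base 2 of each site, so after positions 85, 136.
Combined cut positions: 8, 17, 60, 85, 136.
Linear molecule, 5 cuts → 6 fragments:
  1–8 → 8 bp
  9–17 → 9 bp
  18–60 → 43 bp
  61–85 → 25 bp
  86–136 → 51 bp
  137–169 → 33 bp
Sorted largest to smallest: 51, 43, 33, 25, 9, 8 bp.

51, 43, 33, 25, 9, 8 bp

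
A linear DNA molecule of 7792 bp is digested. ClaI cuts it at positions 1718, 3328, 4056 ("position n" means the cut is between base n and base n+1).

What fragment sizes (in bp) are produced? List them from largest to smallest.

Linear molecule, 3 cuts → 4 fragments:
  1718 − 0 = 1718 bp
  3328 − 1718 = 1610 bp
  4056 − 3328 = 728 bp
  7792 − 4056 = 3736 bp
Sorted largest to smallest: 3736, 1718, 1610, 728 bp.

3736, 1718, 1610, 728 bp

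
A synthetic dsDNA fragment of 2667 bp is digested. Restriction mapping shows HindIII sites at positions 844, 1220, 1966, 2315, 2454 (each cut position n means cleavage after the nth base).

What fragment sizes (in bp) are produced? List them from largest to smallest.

844, 746, 376, 349, 213, 139 bp

Linear molecule, 5 cuts → 6 fragments:
  844 − 0 = 844 bp
  1220 − 844 = 376 bp
  1966 − 1220 = 746 bp
  2315 − 1966 = 349 bp
  2454 − 2315 = 139 bp
  2667 − 2454 = 213 bp
Sorted largest to smallest: 844, 746, 376, 349, 213, 139 bp.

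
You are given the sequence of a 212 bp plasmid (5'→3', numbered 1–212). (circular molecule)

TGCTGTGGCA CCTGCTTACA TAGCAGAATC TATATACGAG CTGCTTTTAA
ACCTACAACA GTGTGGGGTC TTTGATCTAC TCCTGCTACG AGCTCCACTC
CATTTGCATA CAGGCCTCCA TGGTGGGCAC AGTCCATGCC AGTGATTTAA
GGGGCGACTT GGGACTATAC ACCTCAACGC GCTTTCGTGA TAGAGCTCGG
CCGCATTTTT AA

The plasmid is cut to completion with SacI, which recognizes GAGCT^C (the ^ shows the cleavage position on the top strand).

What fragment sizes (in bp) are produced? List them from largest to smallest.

109, 103 bp

SacI sites (GAGCTC) start at positions 90, 193.
SacI cuts after base 5 of each site (before the last base), so after positions 94, 197.
Circular molecule, 2 cuts → 2 fragments:
  95–197 → 103 bp
  198–212 then 1–94 → 15 + 94 = 109 bp
Sorted largest to smallest: 109, 103 bp.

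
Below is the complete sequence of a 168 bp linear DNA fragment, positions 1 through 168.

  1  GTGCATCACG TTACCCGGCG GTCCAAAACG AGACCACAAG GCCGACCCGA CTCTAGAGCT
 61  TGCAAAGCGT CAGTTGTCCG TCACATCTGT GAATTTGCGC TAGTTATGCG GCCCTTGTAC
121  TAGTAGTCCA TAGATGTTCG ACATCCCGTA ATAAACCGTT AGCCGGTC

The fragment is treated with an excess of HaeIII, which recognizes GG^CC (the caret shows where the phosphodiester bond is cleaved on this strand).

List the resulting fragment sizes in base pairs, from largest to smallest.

70, 57, 41 bp

HaeIII sites (GGCC) start at positions 40, 110.
HaeIII cuts after base 2 of each site, so after positions 41, 111.
Linear molecule, 2 cuts → 3 fragments:
  1–41 → 41 bp
  42–111 → 70 bp
  112–168 → 57 bp
Sorted largest to smallest: 70, 57, 41 bp.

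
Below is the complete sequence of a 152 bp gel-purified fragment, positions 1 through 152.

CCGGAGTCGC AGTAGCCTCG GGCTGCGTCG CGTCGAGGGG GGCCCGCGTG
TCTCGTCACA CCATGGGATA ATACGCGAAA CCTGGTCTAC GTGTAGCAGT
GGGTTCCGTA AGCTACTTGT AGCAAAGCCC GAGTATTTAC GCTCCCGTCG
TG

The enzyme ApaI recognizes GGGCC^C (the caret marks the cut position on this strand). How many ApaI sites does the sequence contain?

1

GGGCCC occurs starting at position 40.
ApaI cuts at 1 site.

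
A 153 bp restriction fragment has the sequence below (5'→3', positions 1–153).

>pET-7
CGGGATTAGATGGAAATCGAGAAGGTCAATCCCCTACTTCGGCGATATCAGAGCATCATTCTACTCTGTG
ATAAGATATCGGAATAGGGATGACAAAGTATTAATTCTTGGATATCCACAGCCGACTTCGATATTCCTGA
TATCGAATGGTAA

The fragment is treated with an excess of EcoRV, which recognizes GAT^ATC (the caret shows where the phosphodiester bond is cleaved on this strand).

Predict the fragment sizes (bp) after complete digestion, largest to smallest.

EcoRV sites (GATATC) start at positions 44, 75, 111, 139.
EcoRV cuts after base 3 of each site, so after positions 46, 77, 113, 141.
Linear molecule, 4 cuts → 5 fragments:
  1–46 → 46 bp
  47–77 → 31 bp
  78–113 → 36 bp
  114–141 → 28 bp
  142–153 → 12 bp
Sorted largest to smallest: 46, 36, 31, 28, 12 bp.

46, 36, 31, 28, 12 bp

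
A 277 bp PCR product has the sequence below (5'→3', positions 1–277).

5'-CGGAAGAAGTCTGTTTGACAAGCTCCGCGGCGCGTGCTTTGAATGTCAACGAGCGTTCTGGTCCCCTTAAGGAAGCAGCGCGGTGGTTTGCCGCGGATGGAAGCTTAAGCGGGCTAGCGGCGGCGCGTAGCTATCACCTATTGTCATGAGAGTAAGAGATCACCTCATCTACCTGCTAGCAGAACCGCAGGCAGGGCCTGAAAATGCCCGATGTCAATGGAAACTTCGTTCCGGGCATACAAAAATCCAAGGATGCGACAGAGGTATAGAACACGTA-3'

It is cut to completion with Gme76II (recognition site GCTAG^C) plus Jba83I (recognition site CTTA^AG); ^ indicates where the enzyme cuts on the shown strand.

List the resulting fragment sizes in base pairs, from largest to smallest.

98, 69, 62, 38, 10 bp

Gme76II sites (GCTAGC) start at positions 113, 175.
Gme76II cuts after base 5 of each site (before the last base), so after positions 117, 179.
Jba83I sites (CTTAAG) start at positions 66, 104.
Jba83I cuts after base 4 of each site, so after positions 69, 107.
Combined cut positions: 69, 107, 117, 179.
Linear molecule, 4 cuts → 5 fragments:
  1–69 → 69 bp
  70–107 → 38 bp
  108–117 → 10 bp
  118–179 → 62 bp
  180–277 → 98 bp
Sorted largest to smallest: 98, 69, 62, 38, 10 bp.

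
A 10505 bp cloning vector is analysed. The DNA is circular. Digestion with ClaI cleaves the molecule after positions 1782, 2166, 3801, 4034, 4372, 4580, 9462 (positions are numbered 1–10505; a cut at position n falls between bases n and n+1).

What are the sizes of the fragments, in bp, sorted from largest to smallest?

Circular molecule, 7 cuts → 7 fragments:
  2166 − 1782 = 384 bp
  3801 − 2166 = 1635 bp
  4034 − 3801 = 233 bp
  4372 − 4034 = 338 bp
  4580 − 4372 = 208 bp
  9462 − 4580 = 4882 bp
  wrap: 10505 − 9462 + 1782 = 2825 bp
Sorted largest to smallest: 4882, 2825, 1635, 384, 338, 233, 208 bp.

4882, 2825, 1635, 384, 338, 233, 208 bp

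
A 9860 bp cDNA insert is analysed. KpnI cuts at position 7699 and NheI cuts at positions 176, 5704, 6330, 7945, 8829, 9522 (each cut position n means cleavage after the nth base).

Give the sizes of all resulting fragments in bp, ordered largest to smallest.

5528, 1369, 884, 693, 626, 338, 246, 176 bp

Combined cut positions (sorted): 176, 5704, 6330, 7699, 7945, 8829, 9522.
Linear molecule, 7 cuts → 8 fragments:
  176 − 0 = 176 bp
  5704 − 176 = 5528 bp
  6330 − 5704 = 626 bp
  7699 − 6330 = 1369 bp
  7945 − 7699 = 246 bp
  8829 − 7945 = 884 bp
  9522 − 8829 = 693 bp
  9860 − 9522 = 338 bp
Sorted largest to smallest: 5528, 1369, 884, 693, 626, 338, 246, 176 bp.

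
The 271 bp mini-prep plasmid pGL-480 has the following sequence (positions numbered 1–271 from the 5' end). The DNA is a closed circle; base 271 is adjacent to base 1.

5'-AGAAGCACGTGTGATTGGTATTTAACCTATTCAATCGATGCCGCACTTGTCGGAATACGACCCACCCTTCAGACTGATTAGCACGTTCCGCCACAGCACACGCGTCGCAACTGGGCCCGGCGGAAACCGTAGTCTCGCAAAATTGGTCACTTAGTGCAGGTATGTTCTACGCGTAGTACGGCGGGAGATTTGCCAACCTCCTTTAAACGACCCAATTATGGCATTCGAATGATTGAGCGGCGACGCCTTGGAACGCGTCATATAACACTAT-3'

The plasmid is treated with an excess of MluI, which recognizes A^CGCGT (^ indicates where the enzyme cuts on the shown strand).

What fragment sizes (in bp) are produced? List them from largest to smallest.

118, 84, 69 bp

MluI sites (ACGCGT) start at positions 100, 169, 253.
MluI cuts after the first base of each site, so after positions 100, 169, 253.
Circular molecule, 3 cuts → 3 fragments:
  101–169 → 69 bp
  170–253 → 84 bp
  254–271 then 1–100 → 18 + 100 = 118 bp
Sorted largest to smallest: 118, 84, 69 bp.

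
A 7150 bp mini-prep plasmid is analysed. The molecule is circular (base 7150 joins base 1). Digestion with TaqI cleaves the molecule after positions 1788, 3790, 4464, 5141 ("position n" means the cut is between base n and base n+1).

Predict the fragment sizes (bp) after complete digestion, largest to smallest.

3797, 2002, 677, 674 bp

Circular molecule, 4 cuts → 4 fragments:
  3790 − 1788 = 2002 bp
  4464 − 3790 = 674 bp
  5141 − 4464 = 677 bp
  wrap: 7150 − 5141 + 1788 = 3797 bp
Sorted largest to smallest: 3797, 2002, 677, 674 bp.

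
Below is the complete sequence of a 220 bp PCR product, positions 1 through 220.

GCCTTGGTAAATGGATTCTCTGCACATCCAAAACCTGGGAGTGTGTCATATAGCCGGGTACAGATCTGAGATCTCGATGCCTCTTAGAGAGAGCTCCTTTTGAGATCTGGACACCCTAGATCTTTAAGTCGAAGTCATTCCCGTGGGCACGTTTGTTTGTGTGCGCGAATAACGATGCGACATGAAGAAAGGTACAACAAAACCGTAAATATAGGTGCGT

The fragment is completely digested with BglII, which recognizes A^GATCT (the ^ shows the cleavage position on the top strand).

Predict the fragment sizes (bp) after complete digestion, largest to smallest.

BglII sites (AGATCT) start at positions 62, 69, 103, 118.
BglII cuts after the first base of each site, so after positions 62, 69, 103, 118.
Linear molecule, 4 cuts → 5 fragments:
  1–62 → 62 bp
  63–69 → 7 bp
  70–103 → 34 bp
  104–118 → 15 bp
  119–220 → 102 bp
Sorted largest to smallest: 102, 62, 34, 15, 7 bp.

102, 62, 34, 15, 7 bp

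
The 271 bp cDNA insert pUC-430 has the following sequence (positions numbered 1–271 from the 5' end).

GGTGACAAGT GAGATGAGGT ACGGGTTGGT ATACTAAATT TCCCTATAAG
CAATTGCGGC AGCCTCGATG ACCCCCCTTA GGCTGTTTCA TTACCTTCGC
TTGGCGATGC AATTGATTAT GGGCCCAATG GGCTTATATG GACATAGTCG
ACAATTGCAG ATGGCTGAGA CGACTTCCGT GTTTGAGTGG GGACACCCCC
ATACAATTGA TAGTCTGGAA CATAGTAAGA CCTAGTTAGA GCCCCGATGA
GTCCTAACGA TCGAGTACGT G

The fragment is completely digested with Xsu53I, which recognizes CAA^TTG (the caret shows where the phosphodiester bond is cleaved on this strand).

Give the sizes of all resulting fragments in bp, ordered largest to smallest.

65, 59, 53, 52, 42 bp

Xsu53I sites (CAATTG) start at positions 51, 110, 152, 204.
Xsu53I cuts after base 3 of each site, so after positions 53, 112, 154, 206.
Linear molecule, 4 cuts → 5 fragments:
  1–53 → 53 bp
  54–112 → 59 bp
  113–154 → 42 bp
  155–206 → 52 bp
  207–271 → 65 bp
Sorted largest to smallest: 65, 59, 53, 52, 42 bp.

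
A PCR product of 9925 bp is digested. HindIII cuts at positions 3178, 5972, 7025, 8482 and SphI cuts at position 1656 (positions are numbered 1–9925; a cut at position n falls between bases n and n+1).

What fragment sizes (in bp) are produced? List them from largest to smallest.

Combined cut positions (sorted): 1656, 3178, 5972, 7025, 8482.
Linear molecule, 5 cuts → 6 fragments:
  1656 − 0 = 1656 bp
  3178 − 1656 = 1522 bp
  5972 − 3178 = 2794 bp
  7025 − 5972 = 1053 bp
  8482 − 7025 = 1457 bp
  9925 − 8482 = 1443 bp
Sorted largest to smallest: 2794, 1656, 1522, 1457, 1443, 1053 bp.

2794, 1656, 1522, 1457, 1443, 1053 bp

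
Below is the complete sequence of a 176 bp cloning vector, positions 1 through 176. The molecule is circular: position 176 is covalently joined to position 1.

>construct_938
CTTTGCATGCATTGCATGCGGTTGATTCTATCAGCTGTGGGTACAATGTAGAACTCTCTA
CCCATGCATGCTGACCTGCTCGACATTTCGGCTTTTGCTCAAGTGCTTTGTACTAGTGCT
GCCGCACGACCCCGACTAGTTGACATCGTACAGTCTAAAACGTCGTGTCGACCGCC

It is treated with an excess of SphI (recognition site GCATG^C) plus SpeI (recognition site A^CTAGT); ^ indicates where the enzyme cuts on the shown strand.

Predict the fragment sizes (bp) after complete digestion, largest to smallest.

52, 50, 42, 23, 9 bp

SphI sites (GCATGC) start at positions 5, 14, 66.
SphI cuts after base 5 of each site (before the last base), so after positions 9, 18, 70.
SpeI sites (ACTAGT) start at positions 112, 135.
SpeI cuts after the first base of each site, so after positions 112, 135.
Combined cut positions: 9, 18, 70, 112, 135.
Circular molecule, 5 cuts → 5 fragments:
  10–18 → 9 bp
  19–70 → 52 bp
  71–112 → 42 bp
  113–135 → 23 bp
  136–176 then 1–9 → 41 + 9 = 50 bp
Sorted largest to smallest: 52, 50, 42, 23, 9 bp.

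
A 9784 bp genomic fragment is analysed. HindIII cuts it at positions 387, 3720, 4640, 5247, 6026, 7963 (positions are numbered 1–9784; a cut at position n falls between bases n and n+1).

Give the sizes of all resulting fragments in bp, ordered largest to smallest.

Linear molecule, 6 cuts → 7 fragments:
  387 − 0 = 387 bp
  3720 − 387 = 3333 bp
  4640 − 3720 = 920 bp
  5247 − 4640 = 607 bp
  6026 − 5247 = 779 bp
  7963 − 6026 = 1937 bp
  9784 − 7963 = 1821 bp
Sorted largest to smallest: 3333, 1937, 1821, 920, 779, 607, 387 bp.

3333, 1937, 1821, 920, 779, 607, 387 bp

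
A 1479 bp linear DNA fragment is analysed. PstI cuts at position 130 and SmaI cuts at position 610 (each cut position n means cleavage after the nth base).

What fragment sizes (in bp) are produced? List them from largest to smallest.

869, 480, 130 bp

Combined cut positions (sorted): 130, 610.
Linear molecule, 2 cuts → 3 fragments:
  130 − 0 = 130 bp
  610 − 130 = 480 bp
  1479 − 610 = 869 bp
Sorted largest to smallest: 869, 480, 130 bp.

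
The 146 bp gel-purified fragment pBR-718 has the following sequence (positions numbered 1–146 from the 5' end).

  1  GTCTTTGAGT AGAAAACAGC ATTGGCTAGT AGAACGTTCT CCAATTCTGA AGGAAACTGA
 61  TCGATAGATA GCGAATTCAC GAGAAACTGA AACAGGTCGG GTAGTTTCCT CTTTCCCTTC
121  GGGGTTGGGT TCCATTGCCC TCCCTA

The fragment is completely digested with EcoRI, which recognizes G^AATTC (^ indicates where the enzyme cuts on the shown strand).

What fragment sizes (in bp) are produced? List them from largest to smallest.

73, 73 bp

The EcoRI site (GAATTC) starts at position 73.
EcoRI cuts after the first base of each site, so after position 73.
Linear molecule, 1 cut → 2 fragments:
  1–73 → 73 bp
  74–146 → 73 bp
Sorted largest to smallest: 73, 73 bp.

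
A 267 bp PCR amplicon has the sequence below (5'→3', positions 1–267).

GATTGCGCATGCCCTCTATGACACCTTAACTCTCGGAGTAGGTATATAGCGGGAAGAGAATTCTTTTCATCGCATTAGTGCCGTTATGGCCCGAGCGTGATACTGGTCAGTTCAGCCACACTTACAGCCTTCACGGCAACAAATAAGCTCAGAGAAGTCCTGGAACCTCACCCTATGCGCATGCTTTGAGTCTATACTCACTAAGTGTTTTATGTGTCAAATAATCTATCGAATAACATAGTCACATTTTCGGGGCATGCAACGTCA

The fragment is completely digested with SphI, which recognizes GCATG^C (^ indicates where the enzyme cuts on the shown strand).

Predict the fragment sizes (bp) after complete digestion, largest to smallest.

172, 76, 11, 8 bp

SphI sites (GCATGC) start at positions 7, 179, 255.
SphI cuts after base 5 of each site (before the last base), so after positions 11, 183, 259.
Linear molecule, 3 cuts → 4 fragments:
  1–11 → 11 bp
  12–183 → 172 bp
  184–259 → 76 bp
  260–267 → 8 bp
Sorted largest to smallest: 172, 76, 11, 8 bp.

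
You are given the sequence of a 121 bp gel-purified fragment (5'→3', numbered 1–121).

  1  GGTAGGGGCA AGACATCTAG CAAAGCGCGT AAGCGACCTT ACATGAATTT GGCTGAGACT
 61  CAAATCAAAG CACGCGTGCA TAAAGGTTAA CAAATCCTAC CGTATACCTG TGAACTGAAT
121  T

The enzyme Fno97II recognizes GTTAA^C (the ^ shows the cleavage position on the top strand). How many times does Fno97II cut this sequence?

GTTAAC occurs starting at position 86.
Fno97II cuts at 1 site.

1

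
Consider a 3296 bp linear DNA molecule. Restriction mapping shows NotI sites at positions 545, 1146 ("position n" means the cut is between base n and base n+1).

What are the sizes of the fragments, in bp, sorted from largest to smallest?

2150, 601, 545 bp

Linear molecule, 2 cuts → 3 fragments:
  545 − 0 = 545 bp
  1146 − 545 = 601 bp
  3296 − 1146 = 2150 bp
Sorted largest to smallest: 2150, 601, 545 bp.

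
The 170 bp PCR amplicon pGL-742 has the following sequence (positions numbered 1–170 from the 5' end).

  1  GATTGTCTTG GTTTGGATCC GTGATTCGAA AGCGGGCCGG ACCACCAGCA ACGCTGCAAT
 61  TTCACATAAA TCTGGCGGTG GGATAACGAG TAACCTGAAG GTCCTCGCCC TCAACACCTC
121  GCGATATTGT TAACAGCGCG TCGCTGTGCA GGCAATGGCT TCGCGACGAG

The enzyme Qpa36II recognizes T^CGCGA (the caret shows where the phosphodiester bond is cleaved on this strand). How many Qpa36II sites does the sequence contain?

TCGCGA occurs starting at positions 119, 161.
Qpa36II cuts at 2 sites.

2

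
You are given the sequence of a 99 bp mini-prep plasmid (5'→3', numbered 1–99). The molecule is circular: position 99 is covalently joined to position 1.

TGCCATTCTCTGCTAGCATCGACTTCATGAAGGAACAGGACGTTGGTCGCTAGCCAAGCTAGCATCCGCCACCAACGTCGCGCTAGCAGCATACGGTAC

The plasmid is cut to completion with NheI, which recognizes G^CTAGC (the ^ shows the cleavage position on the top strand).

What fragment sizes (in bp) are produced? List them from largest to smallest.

37, 29, 24, 9 bp

NheI sites (GCTAGC) start at positions 12, 49, 58, 82.
NheI cuts after the first base of each site, so after positions 12, 49, 58, 82.
Circular molecule, 4 cuts → 4 fragments:
  13–49 → 37 bp
  50–58 → 9 bp
  59–82 → 24 bp
  83–99 then 1–12 → 17 + 12 = 29 bp
Sorted largest to smallest: 37, 29, 24, 9 bp.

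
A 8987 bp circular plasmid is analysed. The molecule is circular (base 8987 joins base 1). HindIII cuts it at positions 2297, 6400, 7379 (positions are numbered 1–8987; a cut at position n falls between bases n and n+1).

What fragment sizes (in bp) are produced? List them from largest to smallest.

4103, 3905, 979 bp

Circular molecule, 3 cuts → 3 fragments:
  6400 − 2297 = 4103 bp
  7379 − 6400 = 979 bp
  wrap: 8987 − 7379 + 2297 = 3905 bp
Sorted largest to smallest: 4103, 3905, 979 bp.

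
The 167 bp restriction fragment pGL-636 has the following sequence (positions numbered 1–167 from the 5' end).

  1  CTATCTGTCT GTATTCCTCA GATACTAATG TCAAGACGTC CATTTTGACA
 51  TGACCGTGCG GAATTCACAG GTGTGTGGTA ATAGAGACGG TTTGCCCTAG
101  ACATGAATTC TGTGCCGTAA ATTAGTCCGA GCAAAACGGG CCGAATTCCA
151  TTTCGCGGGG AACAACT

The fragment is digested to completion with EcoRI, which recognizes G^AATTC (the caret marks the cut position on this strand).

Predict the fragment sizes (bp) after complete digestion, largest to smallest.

61, 44, 38, 24 bp

EcoRI sites (GAATTC) start at positions 61, 105, 143.
EcoRI cuts after the first base of each site, so after positions 61, 105, 143.
Linear molecule, 3 cuts → 4 fragments:
  1–61 → 61 bp
  62–105 → 44 bp
  106–143 → 38 bp
  144–167 → 24 bp
Sorted largest to smallest: 61, 44, 38, 24 bp.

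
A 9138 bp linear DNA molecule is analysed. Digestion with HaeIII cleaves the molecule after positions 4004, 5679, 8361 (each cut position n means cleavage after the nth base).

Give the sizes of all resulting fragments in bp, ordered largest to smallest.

Linear molecule, 3 cuts → 4 fragments:
  4004 − 0 = 4004 bp
  5679 − 4004 = 1675 bp
  8361 − 5679 = 2682 bp
  9138 − 8361 = 777 bp
Sorted largest to smallest: 4004, 2682, 1675, 777 bp.

4004, 2682, 1675, 777 bp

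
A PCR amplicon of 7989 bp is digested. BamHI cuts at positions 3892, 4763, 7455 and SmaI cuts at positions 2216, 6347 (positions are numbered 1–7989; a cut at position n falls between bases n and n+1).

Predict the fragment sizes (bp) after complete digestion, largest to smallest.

Combined cut positions (sorted): 2216, 3892, 4763, 6347, 7455.
Linear molecule, 5 cuts → 6 fragments:
  2216 − 0 = 2216 bp
  3892 − 2216 = 1676 bp
  4763 − 3892 = 871 bp
  6347 − 4763 = 1584 bp
  7455 − 6347 = 1108 bp
  7989 − 7455 = 534 bp
Sorted largest to smallest: 2216, 1676, 1584, 1108, 871, 534 bp.

2216, 1676, 1584, 1108, 871, 534 bp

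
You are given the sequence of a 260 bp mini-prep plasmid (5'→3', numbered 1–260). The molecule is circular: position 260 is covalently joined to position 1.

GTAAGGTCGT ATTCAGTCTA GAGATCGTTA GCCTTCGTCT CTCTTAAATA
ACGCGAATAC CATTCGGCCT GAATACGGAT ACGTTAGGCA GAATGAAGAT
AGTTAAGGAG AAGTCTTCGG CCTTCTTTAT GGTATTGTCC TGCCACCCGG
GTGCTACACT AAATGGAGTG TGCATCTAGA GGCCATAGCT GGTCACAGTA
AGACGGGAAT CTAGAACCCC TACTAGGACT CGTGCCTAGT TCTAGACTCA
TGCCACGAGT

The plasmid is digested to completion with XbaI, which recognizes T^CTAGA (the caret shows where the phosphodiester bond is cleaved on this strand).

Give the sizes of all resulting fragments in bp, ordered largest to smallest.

158, 36, 35, 31 bp

XbaI sites (TCTAGA) start at positions 17, 175, 210, 241.
XbaI cuts after the first base of each site, so after positions 17, 175, 210, 241.
Circular molecule, 4 cuts → 4 fragments:
  18–175 → 158 bp
  176–210 → 35 bp
  211–241 → 31 bp
  242–260 then 1–17 → 19 + 17 = 36 bp
Sorted largest to smallest: 158, 36, 35, 31 bp.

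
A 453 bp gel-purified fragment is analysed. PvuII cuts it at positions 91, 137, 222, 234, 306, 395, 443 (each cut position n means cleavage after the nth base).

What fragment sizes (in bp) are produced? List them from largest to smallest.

Linear molecule, 7 cuts → 8 fragments:
  91 − 0 = 91 bp
  137 − 91 = 46 bp
  222 − 137 = 85 bp
  234 − 222 = 12 bp
  306 − 234 = 72 bp
  395 − 306 = 89 bp
  443 − 395 = 48 bp
  453 − 443 = 10 bp
Sorted largest to smallest: 91, 89, 85, 72, 48, 46, 12, 10 bp.

91, 89, 85, 72, 48, 46, 12, 10 bp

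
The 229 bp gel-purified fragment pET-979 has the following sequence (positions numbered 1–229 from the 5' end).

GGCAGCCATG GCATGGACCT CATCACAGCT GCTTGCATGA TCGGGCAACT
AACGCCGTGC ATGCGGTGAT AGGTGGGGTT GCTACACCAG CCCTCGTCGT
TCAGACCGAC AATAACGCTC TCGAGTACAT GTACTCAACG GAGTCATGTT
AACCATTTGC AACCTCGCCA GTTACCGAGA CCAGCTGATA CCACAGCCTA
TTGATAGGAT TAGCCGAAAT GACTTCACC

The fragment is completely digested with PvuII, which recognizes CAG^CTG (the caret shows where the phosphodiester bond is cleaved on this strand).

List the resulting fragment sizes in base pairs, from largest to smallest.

156, 45, 28 bp

PvuII sites (CAGCTG) start at positions 26, 182.
PvuII cuts after base 3 of each site, so after positions 28, 184.
Linear molecule, 2 cuts → 3 fragments:
  1–28 → 28 bp
  29–184 → 156 bp
  185–229 → 45 bp
Sorted largest to smallest: 156, 45, 28 bp.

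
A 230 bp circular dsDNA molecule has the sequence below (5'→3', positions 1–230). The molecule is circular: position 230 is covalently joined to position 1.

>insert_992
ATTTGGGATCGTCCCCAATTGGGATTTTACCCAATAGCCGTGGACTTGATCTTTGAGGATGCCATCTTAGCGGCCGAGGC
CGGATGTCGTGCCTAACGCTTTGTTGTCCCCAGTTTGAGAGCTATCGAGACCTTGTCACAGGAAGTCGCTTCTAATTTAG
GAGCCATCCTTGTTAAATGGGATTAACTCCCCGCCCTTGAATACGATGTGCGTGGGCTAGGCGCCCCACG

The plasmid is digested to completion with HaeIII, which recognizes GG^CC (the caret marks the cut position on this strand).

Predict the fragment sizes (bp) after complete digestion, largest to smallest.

224, 6 bp

HaeIII sites (GGCC) start at positions 72, 78.
HaeIII cuts after base 2 of each site, so after positions 73, 79.
Circular molecule, 2 cuts → 2 fragments:
  74–79 → 6 bp
  80–230 then 1–73 → 151 + 73 = 224 bp
Sorted largest to smallest: 224, 6 bp.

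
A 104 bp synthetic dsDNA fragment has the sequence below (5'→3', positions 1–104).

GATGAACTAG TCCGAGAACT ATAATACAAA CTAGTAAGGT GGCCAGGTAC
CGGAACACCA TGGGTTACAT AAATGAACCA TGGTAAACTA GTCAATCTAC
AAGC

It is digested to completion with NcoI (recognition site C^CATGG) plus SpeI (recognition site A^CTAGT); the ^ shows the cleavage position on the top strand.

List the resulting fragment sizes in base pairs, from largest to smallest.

NcoI sites (CCATGG) start at positions 58, 78.
NcoI cuts after the first base of each site, so after positions 58, 78.
SpeI sites (ACTAGT) start at positions 6, 30, 87.
SpeI cuts after the first base of each site, so after positions 6, 30, 87.
Combined cut positions: 6, 30, 58, 78, 87.
Linear molecule, 5 cuts → 6 fragments:
  1–6 → 6 bp
  7–30 → 24 bp
  31–58 → 28 bp
  59–78 → 20 bp
  79–87 → 9 bp
  88–104 → 17 bp
Sorted largest to smallest: 28, 24, 20, 17, 9, 6 bp.

28, 24, 20, 17, 9, 6 bp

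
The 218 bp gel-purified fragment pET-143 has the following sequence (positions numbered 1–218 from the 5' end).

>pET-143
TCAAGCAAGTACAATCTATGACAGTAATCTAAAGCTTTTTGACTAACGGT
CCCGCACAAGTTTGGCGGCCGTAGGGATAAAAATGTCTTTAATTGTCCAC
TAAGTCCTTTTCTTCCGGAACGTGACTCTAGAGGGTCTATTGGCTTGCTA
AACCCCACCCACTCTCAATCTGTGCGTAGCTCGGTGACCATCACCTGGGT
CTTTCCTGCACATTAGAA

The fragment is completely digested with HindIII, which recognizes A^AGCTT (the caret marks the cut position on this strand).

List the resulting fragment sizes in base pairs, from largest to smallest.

The HindIII site (AAGCTT) starts at position 32.
HindIII cuts after the first base of each site, so after position 32.
Linear molecule, 1 cut → 2 fragments:
  1–32 → 32 bp
  33–218 → 186 bp
Sorted largest to smallest: 186, 32 bp.

186, 32 bp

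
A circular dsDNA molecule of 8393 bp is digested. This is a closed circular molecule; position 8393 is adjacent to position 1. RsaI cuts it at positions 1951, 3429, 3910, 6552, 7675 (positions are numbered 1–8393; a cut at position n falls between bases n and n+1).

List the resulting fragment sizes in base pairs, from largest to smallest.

2669, 2642, 1478, 1123, 481 bp

Circular molecule, 5 cuts → 5 fragments:
  3429 − 1951 = 1478 bp
  3910 − 3429 = 481 bp
  6552 − 3910 = 2642 bp
  7675 − 6552 = 1123 bp
  wrap: 8393 − 7675 + 1951 = 2669 bp
Sorted largest to smallest: 2669, 2642, 1478, 1123, 481 bp.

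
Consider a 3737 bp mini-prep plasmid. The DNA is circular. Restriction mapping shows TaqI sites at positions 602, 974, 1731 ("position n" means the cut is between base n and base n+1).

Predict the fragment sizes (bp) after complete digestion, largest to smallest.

2608, 757, 372 bp

Circular molecule, 3 cuts → 3 fragments:
  974 − 602 = 372 bp
  1731 − 974 = 757 bp
  wrap: 3737 − 1731 + 602 = 2608 bp
Sorted largest to smallest: 2608, 757, 372 bp.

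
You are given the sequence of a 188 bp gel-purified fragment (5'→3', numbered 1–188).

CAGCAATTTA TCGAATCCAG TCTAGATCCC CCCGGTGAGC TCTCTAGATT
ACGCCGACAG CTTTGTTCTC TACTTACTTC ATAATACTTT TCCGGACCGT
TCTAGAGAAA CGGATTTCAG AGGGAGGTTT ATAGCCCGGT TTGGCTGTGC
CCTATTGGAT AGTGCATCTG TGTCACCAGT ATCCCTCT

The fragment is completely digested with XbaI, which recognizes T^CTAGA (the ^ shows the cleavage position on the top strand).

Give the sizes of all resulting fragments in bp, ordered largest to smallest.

XbaI sites (TCTAGA) start at positions 21, 43, 101.
XbaI cuts after the first base of each site, so after positions 21, 43, 101.
Linear molecule, 3 cuts → 4 fragments:
  1–21 → 21 bp
  22–43 → 22 bp
  44–101 → 58 bp
  102–188 → 87 bp
Sorted largest to smallest: 87, 58, 22, 21 bp.

87, 58, 22, 21 bp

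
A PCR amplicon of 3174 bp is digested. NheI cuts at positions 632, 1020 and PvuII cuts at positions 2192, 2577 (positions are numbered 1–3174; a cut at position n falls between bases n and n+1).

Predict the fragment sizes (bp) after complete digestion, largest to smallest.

1172, 632, 597, 388, 385 bp

Combined cut positions (sorted): 632, 1020, 2192, 2577.
Linear molecule, 4 cuts → 5 fragments:
  632 − 0 = 632 bp
  1020 − 632 = 388 bp
  2192 − 1020 = 1172 bp
  2577 − 2192 = 385 bp
  3174 − 2577 = 597 bp
Sorted largest to smallest: 1172, 632, 597, 388, 385 bp.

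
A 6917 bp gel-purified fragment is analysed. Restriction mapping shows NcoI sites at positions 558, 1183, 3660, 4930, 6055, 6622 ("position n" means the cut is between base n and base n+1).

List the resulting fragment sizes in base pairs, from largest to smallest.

Linear molecule, 6 cuts → 7 fragments:
  558 − 0 = 558 bp
  1183 − 558 = 625 bp
  3660 − 1183 = 2477 bp
  4930 − 3660 = 1270 bp
  6055 − 4930 = 1125 bp
  6622 − 6055 = 567 bp
  6917 − 6622 = 295 bp
Sorted largest to smallest: 2477, 1270, 1125, 625, 567, 558, 295 bp.

2477, 1270, 1125, 625, 567, 558, 295 bp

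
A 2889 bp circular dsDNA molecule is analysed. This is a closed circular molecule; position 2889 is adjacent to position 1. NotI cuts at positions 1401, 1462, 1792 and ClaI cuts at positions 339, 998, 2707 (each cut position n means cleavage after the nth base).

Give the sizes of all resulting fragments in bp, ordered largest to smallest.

Combined cut positions (sorted): 339, 998, 1401, 1462, 1792, 2707.
Circular molecule, 6 cuts → 6 fragments:
  998 − 339 = 659 bp
  1401 − 998 = 403 bp
  1462 − 1401 = 61 bp
  1792 − 1462 = 330 bp
  2707 − 1792 = 915 bp
  wrap: 2889 − 2707 + 339 = 521 bp
Sorted largest to smallest: 915, 659, 521, 403, 330, 61 bp.

915, 659, 521, 403, 330, 61 bp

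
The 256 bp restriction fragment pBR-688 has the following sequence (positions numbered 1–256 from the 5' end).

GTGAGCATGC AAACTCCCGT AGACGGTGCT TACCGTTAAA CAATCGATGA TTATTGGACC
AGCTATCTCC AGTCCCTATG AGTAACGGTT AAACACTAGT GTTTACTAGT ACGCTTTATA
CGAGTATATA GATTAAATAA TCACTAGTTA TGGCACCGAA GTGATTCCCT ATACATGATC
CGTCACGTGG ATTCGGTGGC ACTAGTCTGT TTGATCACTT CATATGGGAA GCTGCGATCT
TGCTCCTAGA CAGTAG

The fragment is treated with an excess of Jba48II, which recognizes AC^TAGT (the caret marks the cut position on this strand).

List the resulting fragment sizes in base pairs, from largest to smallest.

Jba48II sites (ACTAGT) start at positions 95, 105, 143, 201.
Jba48II cuts after base 2 of each site, so after positions 96, 106, 144, 202.
Linear molecule, 4 cuts → 5 fragments:
  1–96 → 96 bp
  97–106 → 10 bp
  107–144 → 38 bp
  145–202 → 58 bp
  203–256 → 54 bp
Sorted largest to smallest: 96, 58, 54, 38, 10 bp.

96, 58, 54, 38, 10 bp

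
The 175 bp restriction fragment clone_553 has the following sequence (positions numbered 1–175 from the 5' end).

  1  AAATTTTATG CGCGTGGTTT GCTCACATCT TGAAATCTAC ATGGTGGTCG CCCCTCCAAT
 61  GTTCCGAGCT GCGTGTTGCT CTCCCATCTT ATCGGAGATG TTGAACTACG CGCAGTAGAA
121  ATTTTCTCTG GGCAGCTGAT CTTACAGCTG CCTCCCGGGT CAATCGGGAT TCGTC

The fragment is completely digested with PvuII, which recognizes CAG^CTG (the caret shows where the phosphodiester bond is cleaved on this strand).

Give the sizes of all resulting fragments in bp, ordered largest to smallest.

PvuII sites (CAGCTG) start at positions 133, 145.
PvuII cuts after base 3 of each site, so after positions 135, 147.
Linear molecule, 2 cuts → 3 fragments:
  1–135 → 135 bp
  136–147 → 12 bp
  148–175 → 28 bp
Sorted largest to smallest: 135, 28, 12 bp.

135, 28, 12 bp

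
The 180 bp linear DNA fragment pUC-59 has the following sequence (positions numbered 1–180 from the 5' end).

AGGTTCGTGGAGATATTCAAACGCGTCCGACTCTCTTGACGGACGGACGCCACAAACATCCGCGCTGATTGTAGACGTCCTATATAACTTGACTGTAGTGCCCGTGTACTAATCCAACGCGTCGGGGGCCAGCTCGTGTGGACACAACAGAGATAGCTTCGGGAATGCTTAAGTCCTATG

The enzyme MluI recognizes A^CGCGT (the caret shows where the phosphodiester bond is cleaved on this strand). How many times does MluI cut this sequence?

2

ACGCGT occurs starting at positions 21, 117.
MluI cuts at 2 sites.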